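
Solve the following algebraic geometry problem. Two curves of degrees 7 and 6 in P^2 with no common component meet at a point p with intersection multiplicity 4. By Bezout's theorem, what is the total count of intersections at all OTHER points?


By Bezout's theorem, the total intersection number is d1 * d2.
Total = 7 * 6 = 42
Intersection multiplicity at p = 4
Remaining intersections = 42 - 4 = 38

38


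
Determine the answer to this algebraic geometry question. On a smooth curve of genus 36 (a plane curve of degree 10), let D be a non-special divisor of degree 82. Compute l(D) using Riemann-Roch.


First, compute the genus of a smooth plane curve of degree 10:
g = (d-1)(d-2)/2 = (10-1)(10-2)/2 = 36
For a non-special divisor D (i.e., h^1(D) = 0), Riemann-Roch gives:
l(D) = deg(D) - g + 1
Since deg(D) = 82 >= 2g - 1 = 71, D is non-special.
l(D) = 82 - 36 + 1 = 47

47


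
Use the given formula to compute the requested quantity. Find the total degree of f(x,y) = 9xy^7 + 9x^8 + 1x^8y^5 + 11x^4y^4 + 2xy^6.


Examine each term for its total degree (sum of exponents).
  Term '9xy^7' has total degree 1+7 = 8.
  Term '9x^8' has total degree 8+0 = 8.
  Term '1x^8y^5' has total degree 8+5 = 13.
  Term '11x^4y^4' has total degree 4+4 = 8.
  Term '2xy^6' has total degree 1+6 = 7.
The maximum total degree among all terms is 13.

13


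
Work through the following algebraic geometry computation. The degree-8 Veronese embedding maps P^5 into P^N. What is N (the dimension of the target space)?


The Veronese embedding v_d: P^n -> P^N maps each point to all
degree-d monomials in n+1 homogeneous coordinates.
N = C(n+d, d) - 1
N = C(5+8, 8) - 1
N = C(13, 8) - 1
C(13, 8) = 1287
N = 1287 - 1 = 1286

1286


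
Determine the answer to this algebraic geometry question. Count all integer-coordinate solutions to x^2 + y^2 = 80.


Systematically check integer values of x where x^2 <= 80.
For each valid x, check if 80 - x^2 is a perfect square.
x=4: 80 - 16 = 64, sqrt = 8 (valid)
x=8: 80 - 64 = 16, sqrt = 4 (valid)
Total integer solutions found: 8

8


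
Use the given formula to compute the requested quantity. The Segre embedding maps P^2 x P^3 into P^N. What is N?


The Segre embedding maps P^m x P^n into P^N via
all products of coordinates from each factor.
N = (m+1)(n+1) - 1
N = (2+1)(3+1) - 1
N = 3*4 - 1
N = 12 - 1 = 11

11


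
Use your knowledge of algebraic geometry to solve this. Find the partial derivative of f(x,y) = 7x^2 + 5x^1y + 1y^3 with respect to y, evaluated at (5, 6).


df/dy = 5*x^1 + 3*1*y^2
At (5,6): 5*5^1 + 3*1*6^2
= 25 + 108
= 133

133


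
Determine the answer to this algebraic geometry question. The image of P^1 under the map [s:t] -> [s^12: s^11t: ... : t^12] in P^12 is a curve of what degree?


The rational normal curve in P^12 is the image of P^1 under the 12-uple Veronese.
A general hyperplane in P^12 pulls back to a degree-12 form on P^1, which has 12 zeros,
so the curve meets a general hyperplane in 12 points. Degree = 12.

12


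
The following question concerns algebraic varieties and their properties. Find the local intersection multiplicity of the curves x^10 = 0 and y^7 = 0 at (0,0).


The intersection multiplicity of V(x^a) and V(y^b) at the origin is:
I(O; V(x^10), V(y^7)) = dim_k(k[x,y]/(x^10, y^7))
A basis for k[x,y]/(x^10, y^7) is the set of monomials x^i * y^j
where 0 <= i < 10 and 0 <= j < 7.
The number of such monomials is 10 * 7 = 70

70


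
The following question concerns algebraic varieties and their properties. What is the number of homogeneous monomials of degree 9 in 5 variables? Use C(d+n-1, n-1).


The number of degree-9 monomials in 5 variables is C(d+n-1, n-1).
= C(9+5-1, 5-1) = C(13, 4)
= 715

715


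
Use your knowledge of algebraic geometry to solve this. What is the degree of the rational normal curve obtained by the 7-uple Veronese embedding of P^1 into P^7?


The rational normal curve in P^7 is the image of P^1 under the 7-uple Veronese.
A general hyperplane in P^7 pulls back to a degree-7 form on P^1, which has 7 zeros,
so the curve meets a general hyperplane in 7 points. Degree = 7.

7


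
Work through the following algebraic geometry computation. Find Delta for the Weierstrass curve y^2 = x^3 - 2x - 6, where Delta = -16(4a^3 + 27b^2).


Compute each component:
4a^3 = 4*(-2)^3 = 4*(-8) = -32
27b^2 = 27*(-6)^2 = 27*36 = 972
4a^3 + 27b^2 = -32 + 972 = 940
Delta = -16*940 = -15040

-15040


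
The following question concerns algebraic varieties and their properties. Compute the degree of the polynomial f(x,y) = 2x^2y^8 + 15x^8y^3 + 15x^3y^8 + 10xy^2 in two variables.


Examine each term for its total degree (sum of exponents).
  Term '2x^2y^8' has total degree 2+8 = 10.
  Term '15x^8y^3' has total degree 8+3 = 11.
  Term '15x^3y^8' has total degree 3+8 = 11.
  Term '10xy^2' has total degree 1+2 = 3.
The maximum total degree among all terms is 11.

11


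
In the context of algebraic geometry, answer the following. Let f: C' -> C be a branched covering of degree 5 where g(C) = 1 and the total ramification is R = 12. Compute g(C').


Riemann-Hurwitz formula: 2g' - 2 = d(2g - 2) + R
Given: d = 5, g = 1, R = 12
2g' - 2 = 5*(2*1 - 2) + 12
2g' - 2 = 5*0 + 12
2g' - 2 = 0 + 12 = 12
2g' = 14
g' = 7

7


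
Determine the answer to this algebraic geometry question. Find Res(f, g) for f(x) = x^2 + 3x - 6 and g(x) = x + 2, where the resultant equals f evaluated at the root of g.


For Res(f, x - c), we evaluate f at x = c.
f(-2) = (-2)^2 + 3*(-2) - 6
= 4 - 6 - 6
= -2 - 6 = -8
Res(f, g) = -8

-8


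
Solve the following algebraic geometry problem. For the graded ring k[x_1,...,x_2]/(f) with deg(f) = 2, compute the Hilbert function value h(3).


For R = k[x_1,...,x_n]/(f) with f homogeneous of degree e:
The Hilbert series is (1 - t^e)/(1 - t)^n.
So h(d) = C(d+n-1, n-1) - C(d-e+n-1, n-1) for d >= e.
With n=2, e=2, d=3:
C(3+2-1, 2-1) = C(4, 1) = 4
C(3-2+2-1, 2-1) = C(2, 1) = 2
h(3) = 4 - 2 = 2

2


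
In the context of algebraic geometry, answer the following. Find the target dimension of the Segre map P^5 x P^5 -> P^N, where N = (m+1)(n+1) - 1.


The Segre embedding maps P^m x P^n into P^N via
all products of coordinates from each factor.
N = (m+1)(n+1) - 1
N = (5+1)(5+1) - 1
N = 6*6 - 1
N = 36 - 1 = 35

35


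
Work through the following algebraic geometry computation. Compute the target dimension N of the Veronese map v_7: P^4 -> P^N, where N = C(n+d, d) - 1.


The Veronese embedding v_d: P^n -> P^N maps each point to all
degree-d monomials in n+1 homogeneous coordinates.
N = C(n+d, d) - 1
N = C(4+7, 7) - 1
N = C(11, 7) - 1
C(11, 7) = 330
N = 330 - 1 = 329

329


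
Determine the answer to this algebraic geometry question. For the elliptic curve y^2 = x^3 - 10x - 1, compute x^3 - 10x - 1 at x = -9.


Compute x^3 - 10x - 1 at x = -9:
x^3 = (-9)^3 = -729
(-10)*x = (-10)*(-9) = 90
Sum: -729 + 90 - 1 = -640

-640


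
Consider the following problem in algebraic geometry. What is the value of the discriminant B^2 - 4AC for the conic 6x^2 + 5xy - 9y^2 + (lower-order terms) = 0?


The discriminant of a conic Ax^2 + Bxy + Cy^2 + ... = 0 is B^2 - 4AC.
B^2 = 5^2 = 25
4AC = 4*6*(-9) = -216
Discriminant = 25 + 216 = 241

241


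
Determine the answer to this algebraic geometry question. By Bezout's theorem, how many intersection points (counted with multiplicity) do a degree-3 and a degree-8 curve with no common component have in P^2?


Bezout's theorem states the intersection count equals the product of degrees.
Intersection count = 3 * 8 = 24

24


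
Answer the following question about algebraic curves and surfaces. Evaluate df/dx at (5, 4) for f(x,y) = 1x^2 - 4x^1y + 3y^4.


df/dx = 2*1*x^1 + 1*(-4)*x^0*y
At (5,4): 2*1*5^1 + 1*(-4)*5^0*4
= 10 - 16
= -6

-6


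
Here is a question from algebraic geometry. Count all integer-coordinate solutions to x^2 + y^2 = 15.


Systematically check integer values of x where x^2 <= 15.
For each valid x, check if 15 - x^2 is a perfect square.
Total integer solutions found: 0

0


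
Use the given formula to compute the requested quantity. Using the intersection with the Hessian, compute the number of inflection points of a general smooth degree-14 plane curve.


For a general smooth plane curve C of degree d, the inflection points are
the intersection of C with its Hessian curve, which has degree 3(d-2).
By Bezout, the total intersection number is d * 3(d-2) = 14 * 36 = 504.
For a general curve every flex is ordinary, so each contributes
multiplicity 1 to C·Hess(C), and the number of distinct inflection
points is 3d(d-2).
Inflection points = 3*14*(14-2) = 3*14*12 = 504

504


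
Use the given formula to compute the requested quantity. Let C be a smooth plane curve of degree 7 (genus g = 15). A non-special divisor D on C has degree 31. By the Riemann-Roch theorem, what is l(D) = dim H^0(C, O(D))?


First, compute the genus of a smooth plane curve of degree 7:
g = (d-1)(d-2)/2 = (7-1)(7-2)/2 = 15
For a non-special divisor D (i.e., h^1(D) = 0), Riemann-Roch gives:
l(D) = deg(D) - g + 1
Since deg(D) = 31 >= 2g - 1 = 29, D is non-special.
l(D) = 31 - 15 + 1 = 17

17


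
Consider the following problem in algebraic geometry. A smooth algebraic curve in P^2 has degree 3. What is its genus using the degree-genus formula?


Using the genus formula for smooth plane curves:
g = (d-1)(d-2)/2
g = (3-1)(3-2)/2
g = 2*1/2
g = 2/2 = 1

1


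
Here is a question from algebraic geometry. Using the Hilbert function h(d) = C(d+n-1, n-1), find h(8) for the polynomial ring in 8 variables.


The Hilbert function for the polynomial ring in 8 variables is:
h(d) = C(d+n-1, n-1)
h(8) = C(8+8-1, 8-1) = C(15, 7)
= 15! / (7! * 8!)
= 6435

6435


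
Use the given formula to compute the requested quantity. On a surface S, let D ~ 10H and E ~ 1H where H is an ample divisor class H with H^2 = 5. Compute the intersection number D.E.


Using bilinearity of the intersection pairing on a surface S:
(aH).(bH) = ab * (H.H)
We have H^2 = 5.
D.E = (10H).(1H) = 10*1*5
= 10*5
= 50

50


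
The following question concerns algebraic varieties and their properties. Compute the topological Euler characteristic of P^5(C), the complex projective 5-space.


The complex projective space P^5 has one cell in each even real dimension 0, 2, ..., 10.
The cohomology groups are H^{2k}(P^5) = Z for k = 0,...,5, and 0 otherwise.
Euler characteristic = sum of Betti numbers = 1 per even-dimensional cohomology group.
chi(P^5) = 5 + 1 = 6

6


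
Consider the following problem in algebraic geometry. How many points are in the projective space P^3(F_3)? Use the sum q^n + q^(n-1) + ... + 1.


P^3(F_3) has (q^(n+1) - 1)/(q - 1) points.
= 3^3 + 3^2 + 3^1 + 3^0
= 27 + 9 + 3 + 1
= 40

40


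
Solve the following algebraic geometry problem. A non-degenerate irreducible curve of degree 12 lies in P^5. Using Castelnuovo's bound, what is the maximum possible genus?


Castelnuovo's bound: write d - 1 = m(r-1) + epsilon with 0 <= epsilon < r-1.
d - 1 = 12 - 1 = 11
r - 1 = 5 - 1 = 4
11 = 2*4 + 3, so m = 2, epsilon = 3
pi(d, r) = m(m-1)(r-1)/2 + m*epsilon
= 2*1*4/2 + 2*3
= 8/2 + 6
= 4 + 6 = 10

10


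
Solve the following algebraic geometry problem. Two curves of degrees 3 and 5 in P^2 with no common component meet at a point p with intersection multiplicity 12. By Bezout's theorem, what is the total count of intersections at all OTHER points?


By Bezout's theorem, the total intersection number is d1 * d2.
Total = 3 * 5 = 15
Intersection multiplicity at p = 12
Remaining intersections = 15 - 12 = 3

3


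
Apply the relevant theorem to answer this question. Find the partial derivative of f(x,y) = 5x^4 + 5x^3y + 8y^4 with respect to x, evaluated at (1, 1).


df/dx = 4*5*x^3 + 3*5*x^2*y
At (1,1): 4*5*1^3 + 3*5*1^2*1
= 20 + 15
= 35

35


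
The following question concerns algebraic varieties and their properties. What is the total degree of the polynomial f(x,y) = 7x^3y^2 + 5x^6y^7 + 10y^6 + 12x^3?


Examine each term for its total degree (sum of exponents).
  Term '7x^3y^2' has total degree 3+2 = 5.
  Term '5x^6y^7' has total degree 6+7 = 13.
  Term '10y^6' has total degree 0+6 = 6.
  Term '12x^3' has total degree 3+0 = 3.
The maximum total degree among all terms is 13.

13


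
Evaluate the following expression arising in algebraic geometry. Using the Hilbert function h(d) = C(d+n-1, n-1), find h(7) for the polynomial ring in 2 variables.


The Hilbert function for the polynomial ring in 2 variables is:
h(d) = C(d+n-1, n-1)
h(7) = C(7+2-1, 2-1) = C(8, 1)
= 8! / (1! * 7!)
= 8

8


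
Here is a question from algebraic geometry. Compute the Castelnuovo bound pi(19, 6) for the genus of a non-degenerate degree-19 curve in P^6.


Castelnuovo's bound: write d - 1 = m(r-1) + epsilon with 0 <= epsilon < r-1.
d - 1 = 19 - 1 = 18
r - 1 = 6 - 1 = 5
18 = 3*5 + 3, so m = 3, epsilon = 3
pi(d, r) = m(m-1)(r-1)/2 + m*epsilon
= 3*2*5/2 + 3*3
= 30/2 + 9
= 15 + 9 = 24

24


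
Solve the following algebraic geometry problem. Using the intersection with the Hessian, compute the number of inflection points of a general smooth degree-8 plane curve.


For a general smooth plane curve C of degree d, the inflection points are
the intersection of C with its Hessian curve, which has degree 3(d-2).
By Bezout, the total intersection number is d * 3(d-2) = 8 * 18 = 144.
For a general curve every flex is ordinary, so each contributes
multiplicity 1 to C·Hess(C), and the number of distinct inflection
points is 3d(d-2).
Inflection points = 3*8*(8-2) = 3*8*6 = 144

144


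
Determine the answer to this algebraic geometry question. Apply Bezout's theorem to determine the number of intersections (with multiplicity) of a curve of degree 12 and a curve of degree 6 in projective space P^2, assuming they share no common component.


Bezout's theorem states the intersection count equals the product of degrees.
Intersection count = 12 * 6 = 72

72


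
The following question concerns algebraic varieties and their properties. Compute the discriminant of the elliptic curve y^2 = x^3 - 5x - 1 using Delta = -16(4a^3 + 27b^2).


Compute each component:
4a^3 = 4*(-5)^3 = 4*(-125) = -500
27b^2 = 27*(-1)^2 = 27*1 = 27
4a^3 + 27b^2 = -500 + 27 = -473
Delta = -16*(-473) = 7568

7568


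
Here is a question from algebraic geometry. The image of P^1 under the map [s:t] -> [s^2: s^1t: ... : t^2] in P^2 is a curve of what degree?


The rational normal curve in P^2 is the image of P^1 under the 2-uple Veronese.
A general hyperplane in P^2 pulls back to a degree-2 form on P^1, which has 2 zeros,
so the curve meets a general hyperplane in 2 points. Degree = 2.

2


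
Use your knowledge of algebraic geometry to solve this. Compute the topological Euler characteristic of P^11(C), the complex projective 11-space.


The complex projective space P^11 has one cell in each even real dimension 0, 2, ..., 22.
The cohomology groups are H^{2k}(P^11) = Z for k = 0,...,11, and 0 otherwise.
Euler characteristic = sum of Betti numbers = 1 per even-dimensional cohomology group.
chi(P^11) = 11 + 1 = 12

12


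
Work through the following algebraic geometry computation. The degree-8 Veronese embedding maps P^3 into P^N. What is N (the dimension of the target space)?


The Veronese embedding v_d: P^n -> P^N maps each point to all
degree-d monomials in n+1 homogeneous coordinates.
N = C(n+d, d) - 1
N = C(3+8, 8) - 1
N = C(11, 8) - 1
C(11, 8) = 165
N = 165 - 1 = 164

164


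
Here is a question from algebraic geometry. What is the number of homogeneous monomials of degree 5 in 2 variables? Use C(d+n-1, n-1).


The number of degree-5 monomials in 2 variables is C(d+n-1, n-1).
= C(5+2-1, 2-1) = C(6, 1)
= 6

6


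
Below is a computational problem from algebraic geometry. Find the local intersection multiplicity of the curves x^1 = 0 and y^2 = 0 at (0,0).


The intersection multiplicity of V(x^a) and V(y^b) at the origin is:
I(O; V(x^1), V(y^2)) = dim_k(k[x,y]/(x^1, y^2))
A basis for k[x,y]/(x^1, y^2) is the set of monomials x^i * y^j
where 0 <= i < 1 and 0 <= j < 2.
The number of such monomials is 1 * 2 = 2

2


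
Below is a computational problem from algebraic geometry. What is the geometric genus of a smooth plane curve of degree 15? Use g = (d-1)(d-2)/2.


Using the genus formula for smooth plane curves:
g = (d-1)(d-2)/2
g = (15-1)(15-2)/2
g = 14*13/2
g = 182/2 = 91

91


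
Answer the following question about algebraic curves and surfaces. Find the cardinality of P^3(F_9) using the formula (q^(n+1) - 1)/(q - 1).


P^3(F_9) has (q^(n+1) - 1)/(q - 1) points.
= 9^3 + 9^2 + 9^1 + 9^0
= 729 + 81 + 9 + 1
= 820

820


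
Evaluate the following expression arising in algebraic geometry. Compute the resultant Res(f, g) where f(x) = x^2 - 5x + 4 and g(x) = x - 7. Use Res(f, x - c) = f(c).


For Res(f, x - c), we evaluate f at x = c.
f(7) = 7^2 - 5*7 + 4
= 49 - 35 + 4
= 14 + 4 = 18
Res(f, g) = 18

18


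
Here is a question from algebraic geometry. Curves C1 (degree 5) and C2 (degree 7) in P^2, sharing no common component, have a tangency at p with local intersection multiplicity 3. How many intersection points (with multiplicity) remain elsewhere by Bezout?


By Bezout's theorem, the total intersection number is d1 * d2.
Total = 5 * 7 = 35
Intersection multiplicity at p = 3
Remaining intersections = 35 - 3 = 32

32


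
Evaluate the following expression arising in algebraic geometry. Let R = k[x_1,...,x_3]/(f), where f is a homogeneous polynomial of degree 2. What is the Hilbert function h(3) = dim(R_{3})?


For R = k[x_1,...,x_n]/(f) with f homogeneous of degree e:
The Hilbert series is (1 - t^e)/(1 - t)^n.
So h(d) = C(d+n-1, n-1) - C(d-e+n-1, n-1) for d >= e.
With n=3, e=2, d=3:
C(3+3-1, 3-1) = C(5, 2) = 10
C(3-2+3-1, 3-1) = C(3, 2) = 3
h(3) = 10 - 3 = 7

7


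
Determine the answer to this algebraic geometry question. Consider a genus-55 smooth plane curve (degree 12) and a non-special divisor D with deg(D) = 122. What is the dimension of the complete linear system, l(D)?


First, compute the genus of a smooth plane curve of degree 12:
g = (d-1)(d-2)/2 = (12-1)(12-2)/2 = 55
For a non-special divisor D (i.e., h^1(D) = 0), Riemann-Roch gives:
l(D) = deg(D) - g + 1
Since deg(D) = 122 >= 2g - 1 = 109, D is non-special.
l(D) = 122 - 55 + 1 = 68

68


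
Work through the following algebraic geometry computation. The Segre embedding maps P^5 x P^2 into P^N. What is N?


The Segre embedding maps P^m x P^n into P^N via
all products of coordinates from each factor.
N = (m+1)(n+1) - 1
N = (5+1)(2+1) - 1
N = 6*3 - 1
N = 18 - 1 = 17

17


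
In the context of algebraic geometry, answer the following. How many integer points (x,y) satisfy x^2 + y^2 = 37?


Systematically check integer values of x where x^2 <= 37.
For each valid x, check if 37 - x^2 is a perfect square.
x=1: 37 - 1 = 36, sqrt = 6 (valid)
x=6: 37 - 36 = 1, sqrt = 1 (valid)
Total integer solutions found: 8

8


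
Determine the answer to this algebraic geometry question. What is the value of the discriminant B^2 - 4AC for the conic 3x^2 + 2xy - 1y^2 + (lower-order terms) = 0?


The discriminant of a conic Ax^2 + Bxy + Cy^2 + ... = 0 is B^2 - 4AC.
B^2 = 2^2 = 4
4AC = 4*3*(-1) = -12
Discriminant = 4 + 12 = 16

16


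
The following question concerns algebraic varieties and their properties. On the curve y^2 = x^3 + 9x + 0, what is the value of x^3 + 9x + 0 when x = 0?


Compute x^3 + 9x + 0 at x = 0:
x^3 = 0^3 = 0
9*x = 9*0 = 0
Sum: 0 + 0 + 0 = 0

0


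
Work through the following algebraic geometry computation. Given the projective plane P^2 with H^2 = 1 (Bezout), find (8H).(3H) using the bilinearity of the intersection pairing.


Using bilinearity of the intersection pairing on the projective plane P^2:
(aH).(bH) = ab * (H.H)
We have H^2 = 1 (Bezout).
D.E = (8H).(3H) = 8*3*1
= 24*1
= 24

24


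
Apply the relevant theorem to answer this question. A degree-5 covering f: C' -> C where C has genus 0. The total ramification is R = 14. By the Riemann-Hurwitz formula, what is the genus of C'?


Riemann-Hurwitz formula: 2g' - 2 = d(2g - 2) + R
Given: d = 5, g = 0, R = 14
2g' - 2 = 5*(2*0 - 2) + 14
2g' - 2 = 5*(-2) + 14
2g' - 2 = -10 + 14 = 4
2g' = 6
g' = 3

3


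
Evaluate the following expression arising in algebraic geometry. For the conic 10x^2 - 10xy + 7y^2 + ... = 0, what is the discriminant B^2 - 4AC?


The discriminant of a conic Ax^2 + Bxy + Cy^2 + ... = 0 is B^2 - 4AC.
B^2 = (-10)^2 = 100
4AC = 4*10*7 = 280
Discriminant = 100 - 280 = -180

-180


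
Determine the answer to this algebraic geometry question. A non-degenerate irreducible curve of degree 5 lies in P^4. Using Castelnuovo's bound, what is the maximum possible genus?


Castelnuovo's bound: write d - 1 = m(r-1) + epsilon with 0 <= epsilon < r-1.
d - 1 = 5 - 1 = 4
r - 1 = 4 - 1 = 3
4 = 1*3 + 1, so m = 1, epsilon = 1
pi(d, r) = m(m-1)(r-1)/2 + m*epsilon
= 1*0*3/2 + 1*1
= 0/2 + 1
= 0 + 1 = 1

1


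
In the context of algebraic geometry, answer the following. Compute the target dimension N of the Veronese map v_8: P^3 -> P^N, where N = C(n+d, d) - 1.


The Veronese embedding v_d: P^n -> P^N maps each point to all
degree-d monomials in n+1 homogeneous coordinates.
N = C(n+d, d) - 1
N = C(3+8, 8) - 1
N = C(11, 8) - 1
C(11, 8) = 165
N = 165 - 1 = 164

164


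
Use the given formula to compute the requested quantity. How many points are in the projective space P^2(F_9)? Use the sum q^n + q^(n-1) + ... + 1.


P^2(F_9) has (q^(n+1) - 1)/(q - 1) points.
= 9^2 + 9^1 + 9^0
= 81 + 9 + 1
= 91

91


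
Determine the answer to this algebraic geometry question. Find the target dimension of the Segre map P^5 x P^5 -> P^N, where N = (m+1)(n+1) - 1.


The Segre embedding maps P^m x P^n into P^N via
all products of coordinates from each factor.
N = (m+1)(n+1) - 1
N = (5+1)(5+1) - 1
N = 6*6 - 1
N = 36 - 1 = 35

35


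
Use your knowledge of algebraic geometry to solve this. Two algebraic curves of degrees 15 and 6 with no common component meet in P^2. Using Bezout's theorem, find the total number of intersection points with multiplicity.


Bezout's theorem states the intersection count equals the product of degrees.
Intersection count = 15 * 6 = 90

90


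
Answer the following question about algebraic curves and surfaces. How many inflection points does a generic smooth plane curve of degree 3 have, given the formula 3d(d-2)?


For a general smooth plane curve C of degree d, the inflection points are
the intersection of C with its Hessian curve, which has degree 3(d-2).
By Bezout, the total intersection number is d * 3(d-2) = 3 * 3 = 9.
For a general curve every flex is ordinary, so each contributes
multiplicity 1 to C·Hess(C), and the number of distinct inflection
points is 3d(d-2).
Inflection points = 3*3*(3-2) = 3*3*1 = 9

9


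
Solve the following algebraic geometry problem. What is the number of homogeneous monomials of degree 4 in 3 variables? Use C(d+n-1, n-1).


The number of degree-4 monomials in 3 variables is C(d+n-1, n-1).
= C(4+3-1, 3-1) = C(6, 2)
= 15

15


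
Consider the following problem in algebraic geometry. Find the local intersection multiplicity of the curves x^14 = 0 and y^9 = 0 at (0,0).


The intersection multiplicity of V(x^a) and V(y^b) at the origin is:
I(O; V(x^14), V(y^9)) = dim_k(k[x,y]/(x^14, y^9))
A basis for k[x,y]/(x^14, y^9) is the set of monomials x^i * y^j
where 0 <= i < 14 and 0 <= j < 9.
The number of such monomials is 14 * 9 = 126

126


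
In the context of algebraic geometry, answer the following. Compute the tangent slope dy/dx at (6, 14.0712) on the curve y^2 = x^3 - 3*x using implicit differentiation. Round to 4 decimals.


Using implicit differentiation of y^2 = x^3 - 3*x:
2y * dy/dx = 3x^2 - 3
dy/dx = (3x^2 - 3)/(2y)
Numerator: 3*6^2 - 3 = 105
Denominator: 2*14.0712 = 28.1424
dy/dx = 105/28.1424 = 3.7310

3.7310


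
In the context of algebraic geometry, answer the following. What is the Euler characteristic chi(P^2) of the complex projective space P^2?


The complex projective space P^2 has one cell in each even real dimension 0, 2, ..., 4.
The cohomology groups are H^{2k}(P^2) = Z for k = 0,...,2, and 0 otherwise.
Euler characteristic = sum of Betti numbers = 1 per even-dimensional cohomology group.
chi(P^2) = 2 + 1 = 3

3


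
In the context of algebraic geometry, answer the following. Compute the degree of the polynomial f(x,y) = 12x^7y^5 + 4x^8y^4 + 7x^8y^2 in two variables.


Examine each term for its total degree (sum of exponents).
  Term '12x^7y^5' has total degree 7+5 = 12.
  Term '4x^8y^4' has total degree 8+4 = 12.
  Term '7x^8y^2' has total degree 8+2 = 10.
The maximum total degree among all terms is 12.

12


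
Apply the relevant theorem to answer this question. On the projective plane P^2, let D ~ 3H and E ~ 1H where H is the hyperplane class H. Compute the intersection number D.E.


Using bilinearity of the intersection pairing on the projective plane P^2:
(aH).(bH) = ab * (H.H)
We have H^2 = 1 (Bezout).
D.E = (3H).(1H) = 3*1*1
= 3*1
= 3

3


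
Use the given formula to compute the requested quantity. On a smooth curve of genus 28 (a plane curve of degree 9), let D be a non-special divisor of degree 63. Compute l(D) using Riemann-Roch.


First, compute the genus of a smooth plane curve of degree 9:
g = (d-1)(d-2)/2 = (9-1)(9-2)/2 = 28
For a non-special divisor D (i.e., h^1(D) = 0), Riemann-Roch gives:
l(D) = deg(D) - g + 1
Since deg(D) = 63 >= 2g - 1 = 55, D is non-special.
l(D) = 63 - 28 + 1 = 36

36


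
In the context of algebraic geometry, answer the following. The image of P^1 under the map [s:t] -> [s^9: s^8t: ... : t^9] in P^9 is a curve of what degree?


The rational normal curve in P^9 is the image of P^1 under the 9-uple Veronese.
A general hyperplane in P^9 pulls back to a degree-9 form on P^1, which has 9 zeros,
so the curve meets a general hyperplane in 9 points. Degree = 9.

9


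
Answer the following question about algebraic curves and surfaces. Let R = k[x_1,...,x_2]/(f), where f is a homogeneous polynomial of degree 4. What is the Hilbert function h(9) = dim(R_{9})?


For R = k[x_1,...,x_n]/(f) with f homogeneous of degree e:
The Hilbert series is (1 - t^e)/(1 - t)^n.
So h(d) = C(d+n-1, n-1) - C(d-e+n-1, n-1) for d >= e.
With n=2, e=4, d=9:
C(9+2-1, 2-1) = C(10, 1) = 10
C(9-4+2-1, 2-1) = C(6, 1) = 6
h(9) = 10 - 6 = 4

4


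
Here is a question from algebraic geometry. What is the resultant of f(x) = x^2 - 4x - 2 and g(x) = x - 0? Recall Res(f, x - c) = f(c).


For Res(f, x - c), we evaluate f at x = c.
f(0) = 0^2 - 4*0 - 2
= 0 + 0 - 2
= 0 - 2 = -2
Res(f, g) = -2

-2


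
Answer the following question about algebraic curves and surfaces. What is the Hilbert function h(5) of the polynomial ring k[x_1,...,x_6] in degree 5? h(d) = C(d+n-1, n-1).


The Hilbert function for the polynomial ring in 6 variables is:
h(d) = C(d+n-1, n-1)
h(5) = C(5+6-1, 6-1) = C(10, 5)
= 10! / (5! * 5!)
= 252

252


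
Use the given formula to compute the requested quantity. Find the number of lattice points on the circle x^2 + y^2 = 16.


Systematically check integer values of x where x^2 <= 16.
For each valid x, check if 16 - x^2 is a perfect square.
x=0: 16 - 0 = 16, sqrt = 4 (valid)
x=4: 16 - 16 = 0, sqrt = 0 (valid)
Total integer solutions found: 4

4


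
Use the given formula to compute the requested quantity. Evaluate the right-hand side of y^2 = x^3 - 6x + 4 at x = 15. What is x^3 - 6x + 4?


Compute x^3 - 6x + 4 at x = 15:
x^3 = 15^3 = 3375
(-6)*x = (-6)*15 = -90
Sum: 3375 - 90 + 4 = 3289

3289


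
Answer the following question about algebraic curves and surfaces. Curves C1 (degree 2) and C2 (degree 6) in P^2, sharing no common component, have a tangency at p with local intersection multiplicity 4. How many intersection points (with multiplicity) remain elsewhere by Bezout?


By Bezout's theorem, the total intersection number is d1 * d2.
Total = 2 * 6 = 12
Intersection multiplicity at p = 4
Remaining intersections = 12 - 4 = 8

8


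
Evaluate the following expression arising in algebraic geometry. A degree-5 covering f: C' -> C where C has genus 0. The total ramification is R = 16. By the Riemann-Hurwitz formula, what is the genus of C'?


Riemann-Hurwitz formula: 2g' - 2 = d(2g - 2) + R
Given: d = 5, g = 0, R = 16
2g' - 2 = 5*(2*0 - 2) + 16
2g' - 2 = 5*(-2) + 16
2g' - 2 = -10 + 16 = 6
2g' = 8
g' = 4

4


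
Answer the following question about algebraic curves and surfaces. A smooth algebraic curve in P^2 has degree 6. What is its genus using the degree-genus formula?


Using the genus formula for smooth plane curves:
g = (d-1)(d-2)/2
g = (6-1)(6-2)/2
g = 5*4/2
g = 20/2 = 10

10


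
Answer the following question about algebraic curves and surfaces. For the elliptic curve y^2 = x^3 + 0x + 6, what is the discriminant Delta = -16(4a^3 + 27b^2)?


Compute each component:
4a^3 = 4*0^3 = 4*0 = 0
27b^2 = 27*6^2 = 27*36 = 972
4a^3 + 27b^2 = 0 + 972 = 972
Delta = -16*972 = -15552

-15552


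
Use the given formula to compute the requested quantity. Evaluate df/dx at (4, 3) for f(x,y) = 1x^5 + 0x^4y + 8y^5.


df/dx = 5*1*x^4 + 4*0*x^3*y
At (4,3): 5*1*4^4 + 4*0*4^3*3
= 1280 + 0
= 1280

1280


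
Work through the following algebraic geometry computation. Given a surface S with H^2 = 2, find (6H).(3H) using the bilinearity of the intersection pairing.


Using bilinearity of the intersection pairing on a surface S:
(aH).(bH) = ab * (H.H)
We have H^2 = 2.
D.E = (6H).(3H) = 6*3*2
= 18*2
= 36

36


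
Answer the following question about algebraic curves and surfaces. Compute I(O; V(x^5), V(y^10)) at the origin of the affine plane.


The intersection multiplicity of V(x^a) and V(y^b) at the origin is:
I(O; V(x^5), V(y^10)) = dim_k(k[x,y]/(x^5, y^10))
A basis for k[x,y]/(x^5, y^10) is the set of monomials x^i * y^j
where 0 <= i < 5 and 0 <= j < 10.
The number of such monomials is 5 * 10 = 50

50


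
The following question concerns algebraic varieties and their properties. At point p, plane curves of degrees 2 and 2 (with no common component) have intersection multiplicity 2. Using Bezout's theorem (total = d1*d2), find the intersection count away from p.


By Bezout's theorem, the total intersection number is d1 * d2.
Total = 2 * 2 = 4
Intersection multiplicity at p = 2
Remaining intersections = 4 - 2 = 2

2


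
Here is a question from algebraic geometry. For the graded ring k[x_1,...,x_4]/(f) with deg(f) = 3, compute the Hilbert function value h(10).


For R = k[x_1,...,x_n]/(f) with f homogeneous of degree e:
The Hilbert series is (1 - t^e)/(1 - t)^n.
So h(d) = C(d+n-1, n-1) - C(d-e+n-1, n-1) for d >= e.
With n=4, e=3, d=10:
C(10+4-1, 4-1) = C(13, 3) = 286
C(10-3+4-1, 4-1) = C(10, 3) = 120
h(10) = 286 - 120 = 166

166


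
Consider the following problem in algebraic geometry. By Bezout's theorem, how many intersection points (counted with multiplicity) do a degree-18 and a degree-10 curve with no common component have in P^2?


Bezout's theorem states the intersection count equals the product of degrees.
Intersection count = 18 * 10 = 180

180


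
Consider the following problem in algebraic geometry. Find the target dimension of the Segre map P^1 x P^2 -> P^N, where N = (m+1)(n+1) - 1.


The Segre embedding maps P^m x P^n into P^N via
all products of coordinates from each factor.
N = (m+1)(n+1) - 1
N = (1+1)(2+1) - 1
N = 2*3 - 1
N = 6 - 1 = 5

5


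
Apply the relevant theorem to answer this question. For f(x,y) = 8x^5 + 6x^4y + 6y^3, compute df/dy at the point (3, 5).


df/dy = 6*x^4 + 3*6*y^2
At (3,5): 6*3^4 + 3*6*5^2
= 486 + 450
= 936

936


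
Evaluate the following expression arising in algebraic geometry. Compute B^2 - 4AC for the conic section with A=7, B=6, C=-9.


The discriminant of a conic Ax^2 + Bxy + Cy^2 + ... = 0 is B^2 - 4AC.
B^2 = 6^2 = 36
4AC = 4*7*(-9) = -252
Discriminant = 36 + 252 = 288

288


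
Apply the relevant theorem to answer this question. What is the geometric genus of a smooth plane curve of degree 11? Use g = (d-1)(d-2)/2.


Using the genus formula for smooth plane curves:
g = (d-1)(d-2)/2
g = (11-1)(11-2)/2
g = 10*9/2
g = 90/2 = 45

45


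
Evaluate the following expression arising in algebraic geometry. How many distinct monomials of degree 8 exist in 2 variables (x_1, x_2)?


The number of degree-8 monomials in 2 variables is C(d+n-1, n-1).
= C(8+2-1, 2-1) = C(9, 1)
= 9

9


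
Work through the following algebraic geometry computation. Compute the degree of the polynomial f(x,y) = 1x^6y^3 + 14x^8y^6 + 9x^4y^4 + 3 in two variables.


Examine each term for its total degree (sum of exponents).
  Term '1x^6y^3' has total degree 6+3 = 9.
  Term '14x^8y^6' has total degree 8+6 = 14.
  Term '9x^4y^4' has total degree 4+4 = 8.
  Term '3' has total degree 0+0 = 0.
The maximum total degree among all terms is 14.

14


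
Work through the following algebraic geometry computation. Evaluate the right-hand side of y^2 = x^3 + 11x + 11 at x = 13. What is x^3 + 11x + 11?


Compute x^3 + 11x + 11 at x = 13:
x^3 = 13^3 = 2197
11*x = 11*13 = 143
Sum: 2197 + 143 + 11 = 2351

2351


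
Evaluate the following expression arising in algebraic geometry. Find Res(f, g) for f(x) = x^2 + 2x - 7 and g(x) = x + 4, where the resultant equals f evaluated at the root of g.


For Res(f, x - c), we evaluate f at x = c.
f(-4) = (-4)^2 + 2*(-4) - 7
= 16 - 8 - 7
= 8 - 7 = 1
Res(f, g) = 1

1


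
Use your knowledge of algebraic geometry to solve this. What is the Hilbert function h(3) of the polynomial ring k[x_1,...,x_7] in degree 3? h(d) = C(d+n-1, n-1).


The Hilbert function for the polynomial ring in 7 variables is:
h(d) = C(d+n-1, n-1)
h(3) = C(3+7-1, 7-1) = C(9, 6)
= 9! / (6! * 3!)
= 84

84


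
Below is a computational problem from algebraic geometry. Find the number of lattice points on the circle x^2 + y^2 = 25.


Systematically check integer values of x where x^2 <= 25.
For each valid x, check if 25 - x^2 is a perfect square.
x=0: 25 - 0 = 25, sqrt = 5 (valid)
x=3: 25 - 9 = 16, sqrt = 4 (valid)
x=4: 25 - 16 = 9, sqrt = 3 (valid)
x=5: 25 - 25 = 0, sqrt = 0 (valid)
Total integer solutions found: 12

12


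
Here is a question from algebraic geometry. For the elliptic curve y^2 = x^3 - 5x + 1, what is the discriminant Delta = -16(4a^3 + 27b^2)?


Compute each component:
4a^3 = 4*(-5)^3 = 4*(-125) = -500
27b^2 = 27*1^2 = 27*1 = 27
4a^3 + 27b^2 = -500 + 27 = -473
Delta = -16*(-473) = 7568

7568


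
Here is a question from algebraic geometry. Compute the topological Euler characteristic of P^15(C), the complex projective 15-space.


The complex projective space P^15 has one cell in each even real dimension 0, 2, ..., 30.
The cohomology groups are H^{2k}(P^15) = Z for k = 0,...,15, and 0 otherwise.
Euler characteristic = sum of Betti numbers = 1 per even-dimensional cohomology group.
chi(P^15) = 15 + 1 = 16

16


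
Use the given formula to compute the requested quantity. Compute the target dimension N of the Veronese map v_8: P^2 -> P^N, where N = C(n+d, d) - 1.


The Veronese embedding v_d: P^n -> P^N maps each point to all
degree-d monomials in n+1 homogeneous coordinates.
N = C(n+d, d) - 1
N = C(2+8, 8) - 1
N = C(10, 8) - 1
C(10, 8) = 45
N = 45 - 1 = 44

44


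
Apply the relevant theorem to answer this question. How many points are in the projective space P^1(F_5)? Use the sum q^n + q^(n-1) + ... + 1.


P^1(F_5) has (q^(n+1) - 1)/(q - 1) points.
= 5^1 + 5^0
= 5 + 1
= 6

6


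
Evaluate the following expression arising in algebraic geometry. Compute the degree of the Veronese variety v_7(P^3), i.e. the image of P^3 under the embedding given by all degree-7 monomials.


The Veronese variety v_7(P^3) has degree d^r.
d^r = 7^3 = 343

343


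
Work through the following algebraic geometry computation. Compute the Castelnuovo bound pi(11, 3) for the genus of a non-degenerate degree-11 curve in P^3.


Castelnuovo's bound: write d - 1 = m(r-1) + epsilon with 0 <= epsilon < r-1.
d - 1 = 11 - 1 = 10
r - 1 = 3 - 1 = 2
10 = 5*2 + 0, so m = 5, epsilon = 0
pi(d, r) = m(m-1)(r-1)/2 + m*epsilon
= 5*4*2/2 + 5*0
= 40/2 + 0
= 20 + 0 = 20

20


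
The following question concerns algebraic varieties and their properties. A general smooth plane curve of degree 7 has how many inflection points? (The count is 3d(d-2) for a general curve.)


For a general smooth plane curve C of degree d, the inflection points are
the intersection of C with its Hessian curve, which has degree 3(d-2).
By Bezout, the total intersection number is d * 3(d-2) = 7 * 15 = 105.
For a general curve every flex is ordinary, so each contributes
multiplicity 1 to C·Hess(C), and the number of distinct inflection
points is 3d(d-2).
Inflection points = 3*7*(7-2) = 3*7*5 = 105

105


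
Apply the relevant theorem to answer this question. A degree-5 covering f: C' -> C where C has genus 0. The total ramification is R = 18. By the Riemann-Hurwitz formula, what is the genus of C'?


Riemann-Hurwitz formula: 2g' - 2 = d(2g - 2) + R
Given: d = 5, g = 0, R = 18
2g' - 2 = 5*(2*0 - 2) + 18
2g' - 2 = 5*(-2) + 18
2g' - 2 = -10 + 18 = 8
2g' = 10
g' = 5

5


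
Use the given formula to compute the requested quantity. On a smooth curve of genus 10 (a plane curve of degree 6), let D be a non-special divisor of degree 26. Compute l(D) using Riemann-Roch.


First, compute the genus of a smooth plane curve of degree 6:
g = (d-1)(d-2)/2 = (6-1)(6-2)/2 = 10
For a non-special divisor D (i.e., h^1(D) = 0), Riemann-Roch gives:
l(D) = deg(D) - g + 1
Since deg(D) = 26 >= 2g - 1 = 19, D is non-special.
l(D) = 26 - 10 + 1 = 17

17


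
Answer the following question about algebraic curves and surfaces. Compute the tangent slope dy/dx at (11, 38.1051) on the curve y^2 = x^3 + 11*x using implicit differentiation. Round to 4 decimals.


Using implicit differentiation of y^2 = x^3 + 11*x:
2y * dy/dx = 3x^2 + 11
dy/dx = (3x^2 + 11)/(2y)
Numerator: 3*11^2 + 11 = 374
Denominator: 2*38.1051 = 76.2102
dy/dx = 374/76.2102 = 4.9075

4.9075


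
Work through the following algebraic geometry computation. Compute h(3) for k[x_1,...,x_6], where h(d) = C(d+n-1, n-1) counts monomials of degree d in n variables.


The Hilbert function for the polynomial ring in 6 variables is:
h(d) = C(d+n-1, n-1)
h(3) = C(3+6-1, 6-1) = C(8, 5)
= 8! / (5! * 3!)
= 56

56


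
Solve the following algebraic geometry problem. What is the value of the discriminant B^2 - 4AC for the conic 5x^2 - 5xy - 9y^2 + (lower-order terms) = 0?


The discriminant of a conic Ax^2 + Bxy + Cy^2 + ... = 0 is B^2 - 4AC.
B^2 = (-5)^2 = 25
4AC = 4*5*(-9) = -180
Discriminant = 25 + 180 = 205

205


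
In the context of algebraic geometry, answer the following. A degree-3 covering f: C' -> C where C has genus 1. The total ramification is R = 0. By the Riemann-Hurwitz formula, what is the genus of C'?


Riemann-Hurwitz formula: 2g' - 2 = d(2g - 2) + R
Given: d = 3, g = 1, R = 0
2g' - 2 = 3*(2*1 - 2) + 0
2g' - 2 = 3*0 + 0
2g' - 2 = 0 + 0 = 0
2g' = 2
g' = 1

1


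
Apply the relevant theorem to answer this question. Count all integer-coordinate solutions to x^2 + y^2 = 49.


Systematically check integer values of x where x^2 <= 49.
For each valid x, check if 49 - x^2 is a perfect square.
x=0: 49 - 0 = 49, sqrt = 7 (valid)
x=7: 49 - 49 = 0, sqrt = 0 (valid)
Total integer solutions found: 4

4


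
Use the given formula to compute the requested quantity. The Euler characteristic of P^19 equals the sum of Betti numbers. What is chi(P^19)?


The complex projective space P^19 has one cell in each even real dimension 0, 2, ..., 38.
The cohomology groups are H^{2k}(P^19) = Z for k = 0,...,19, and 0 otherwise.
Euler characteristic = sum of Betti numbers = 1 per even-dimensional cohomology group.
chi(P^19) = 19 + 1 = 20

20


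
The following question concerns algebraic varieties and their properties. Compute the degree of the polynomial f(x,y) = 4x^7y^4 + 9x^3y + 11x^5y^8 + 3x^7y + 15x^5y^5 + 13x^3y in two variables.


Examine each term for its total degree (sum of exponents).
  Term '4x^7y^4' has total degree 7+4 = 11.
  Term '9x^3y' has total degree 3+1 = 4.
  Term '11x^5y^8' has total degree 5+8 = 13.
  Term '3x^7y' has total degree 7+1 = 8.
  Term '15x^5y^5' has total degree 5+5 = 10.
  Term '13x^3y' has total degree 3+1 = 4.
The maximum total degree among all terms is 13.

13
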